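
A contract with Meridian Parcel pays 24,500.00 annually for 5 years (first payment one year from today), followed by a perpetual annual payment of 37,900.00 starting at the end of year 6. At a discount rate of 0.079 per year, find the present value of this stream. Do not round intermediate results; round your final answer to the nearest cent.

426103.21

PV of 5-year annuity: 24,500.00 × [1 − (1+0.079)^−5] / 0.079 = 98079.75945
Perpetuity value at year 5: 37,900.00 / 0.079 = 479746.83544
PV of perpetuity: 479746.83544 / (1+0.079)^5 = 328023.45246
Total PV = 98079.75945 + 328023.45246 = 426103.21191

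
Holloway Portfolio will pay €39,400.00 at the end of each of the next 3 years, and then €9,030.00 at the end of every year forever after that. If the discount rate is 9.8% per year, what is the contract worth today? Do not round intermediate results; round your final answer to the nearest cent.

PV of 3-year annuity: €39,400.00 × [1 − (1+0.098)^−3] / 0.098 = 98327.99527
Perpetuity value at year 3: €9,030.00 / 0.098 = 92142.85714
PV of perpetuity: 92142.85714 / (1+0.098)^3 = 69607.27853
Total PV = 98327.99527 + 69607.27853 = 167935.27380

€167935.27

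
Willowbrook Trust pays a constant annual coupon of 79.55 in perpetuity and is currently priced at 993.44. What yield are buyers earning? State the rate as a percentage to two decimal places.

P = C/r ⇒ r = C/P = 79.55/993.44 = 0.080075

8.01%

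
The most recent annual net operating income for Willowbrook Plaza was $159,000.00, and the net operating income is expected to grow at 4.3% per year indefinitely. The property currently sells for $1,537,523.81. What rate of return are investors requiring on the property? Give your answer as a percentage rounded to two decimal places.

15.09%

D₁ = $159,000.00 × 1.043 = $165,837.0000
P = D₁/(r − g) ⇒ r = D₁/P + g = $165,837.0000/$1,537,523.81 + 0.043 = 0.107860 + 0.043 = 0.150860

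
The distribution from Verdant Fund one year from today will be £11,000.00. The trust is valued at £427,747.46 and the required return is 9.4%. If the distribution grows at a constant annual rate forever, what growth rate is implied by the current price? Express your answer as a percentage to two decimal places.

P = D₁/(r−g) ⇒ g = r − D₁/P = 0.094 − £11,000.00/£427,747.46 = 0.068284

6.83%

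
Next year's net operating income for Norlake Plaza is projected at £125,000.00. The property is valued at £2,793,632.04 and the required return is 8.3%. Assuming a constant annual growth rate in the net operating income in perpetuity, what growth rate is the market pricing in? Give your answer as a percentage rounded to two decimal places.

P = D₁/(r−g) ⇒ g = r − D₁/P = 0.083 − £125,000.00/£2,793,632.04 = 0.038255

3.83%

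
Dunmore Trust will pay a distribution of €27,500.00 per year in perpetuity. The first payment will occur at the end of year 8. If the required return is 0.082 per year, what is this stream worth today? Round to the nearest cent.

Value at end of year 7: C / r = €27,500.00 / 0.082 = €335,365.8537
Discount to today: PV = €335,365.8537 / (1 + 0.082)^7 = €335,365.8537 / 1.736164 = €193,164.81

€193164.81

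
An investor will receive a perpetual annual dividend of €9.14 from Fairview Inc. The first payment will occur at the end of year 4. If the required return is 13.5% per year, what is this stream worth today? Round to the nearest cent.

Value at end of year 3: C / r = €9.14 / 0.135 = €67.7037
Discount to today: PV = €67.7037 / (1 + 0.135)^3 = €67.7037 / 1.462135 = €46.30

€46.30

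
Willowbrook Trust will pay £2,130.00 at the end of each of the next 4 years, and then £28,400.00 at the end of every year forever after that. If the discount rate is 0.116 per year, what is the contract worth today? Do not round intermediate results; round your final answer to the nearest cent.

£164359.53

PV of 4-year annuity: £2,130.00 × [1 − (1+0.116)^−4] / 0.116 = 6524.43694
Perpetuity value at year 4: £28,400.00 / 0.116 = 244827.58621
PV of perpetuity: 244827.58621 / (1+0.116)^4 = 157835.09370
Total PV = 6524.43694 + 157835.09370 = 164359.53064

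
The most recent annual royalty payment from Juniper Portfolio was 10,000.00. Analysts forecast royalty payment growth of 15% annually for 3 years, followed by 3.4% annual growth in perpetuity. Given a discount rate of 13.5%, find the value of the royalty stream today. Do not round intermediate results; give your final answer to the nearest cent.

D_1 = 11500.00000
D_2 = 13225.00000
D_3 = 15208.75000
Terminal value at year 3: TV = D_3×(1+g_2)/(r−g_2) = 15725.84750/0.101 = 155701.46040
P_0 = D_1/(1+r)^1 + D_2/(1+r)^2 + D_3/(1+r)^3 + TV/(1+r)^3
    = 10132.15859 + 10266.06377 + 10401.73862 + 106489.08648 = 137289.04746

137289.05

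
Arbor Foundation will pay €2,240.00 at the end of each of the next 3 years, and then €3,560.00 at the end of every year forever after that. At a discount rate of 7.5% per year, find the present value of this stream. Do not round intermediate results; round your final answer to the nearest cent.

PV of 3-year annuity: €2,240.00 × [1 − (1+0.075)^−3] / 0.075 = 5825.17766
Perpetuity value at year 3: €3,560.00 / 0.075 = 47466.66667
PV of perpetuity: 47466.66667 / (1+0.075)^3 = 38208.79503
Total PV = 5825.17766 + 38208.79503 = 44033.97269

€44033.97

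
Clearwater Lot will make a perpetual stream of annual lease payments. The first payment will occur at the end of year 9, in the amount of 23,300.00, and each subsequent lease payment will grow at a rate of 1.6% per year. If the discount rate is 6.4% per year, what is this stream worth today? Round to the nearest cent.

Value at end of year 8: C₁ / (r − g) = 23,300.00 / (0.064 − 0.016) = 485,416.6667
Discount to today: PV = 485,416.6667 / (1 + 0.064)^8 = 485,416.6667 / 1.642605 = 295,516.45

295516.45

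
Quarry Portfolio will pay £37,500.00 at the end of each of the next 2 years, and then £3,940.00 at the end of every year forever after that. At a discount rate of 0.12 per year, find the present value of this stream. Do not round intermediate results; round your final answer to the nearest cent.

PV of 2-year annuity: £37,500.00 × [1 − (1+0.12)^−2] / 0.12 = 63376.91327
Perpetuity value at year 2: £3,940.00 / 0.12 = 32833.33333
PV of perpetuity: 32833.33333 / (1+0.12)^2 = 26174.53231
Total PV = 63376.91327 + 26174.53231 = 89551.44558

£89551.45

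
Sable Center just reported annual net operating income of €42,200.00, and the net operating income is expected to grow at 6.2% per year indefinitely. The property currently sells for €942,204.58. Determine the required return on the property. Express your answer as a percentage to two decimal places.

D₁ = €42,200.00 × 1.062 = €44,816.4000
P = D₁/(r − g) ⇒ r = D₁/P + g = €44,816.4000/€942,204.58 + 0.062 = 0.047565 + 0.062 = 0.109565

10.96%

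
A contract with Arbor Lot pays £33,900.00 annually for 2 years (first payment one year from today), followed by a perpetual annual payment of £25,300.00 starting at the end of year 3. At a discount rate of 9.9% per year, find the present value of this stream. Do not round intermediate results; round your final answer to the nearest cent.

£270501.23

PV of 2-year annuity: £33,900.00 × [1 − (1+0.099)^−2] / 0.099 = 58913.76146
Perpetuity value at year 2: £25,300.00 / 0.099 = 255555.55556
PV of perpetuity: 255555.55556 / (1+0.099)^2 = 211587.46810
Total PV = 58913.76146 + 211587.46810 = 270501.22955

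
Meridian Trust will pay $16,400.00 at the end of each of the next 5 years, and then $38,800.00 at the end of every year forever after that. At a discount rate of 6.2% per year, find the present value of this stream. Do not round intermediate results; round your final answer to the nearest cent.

$531960.67

PV of 5-year annuity: $16,400.00 × [1 − (1+0.062)^−5] / 0.062 = 68708.51529
Perpetuity value at year 5: $38,800.00 / 0.062 = 625806.45161
PV of perpetuity: 625806.45161 / (1+0.062)^5 = 463252.15935
Total PV = 68708.51529 + 463252.15935 = 531960.67464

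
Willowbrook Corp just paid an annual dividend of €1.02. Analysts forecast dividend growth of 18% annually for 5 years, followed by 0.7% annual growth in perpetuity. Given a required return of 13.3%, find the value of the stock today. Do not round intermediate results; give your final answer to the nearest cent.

D_1 = 1.20360
D_2 = 1.42025
D_3 = 1.67589
D_4 = 1.97755
D_5 = 2.33351
Terminal value at year 5: TV = D_5×(1+g_2)/(r−g_2) = 2.34985/0.126 = 18.64958
P_0 = D_1/(1+r)^1 + D_2/(1+r)^2 + D_3/(1+r)^3 + D_4/(1+r)^4 + D_5/(1+r)^5 + TV/(1+r)^5
    = 1.06231 + 1.10638 + 1.15228 + 1.20008 + 1.24986 + 9.98894 = 15.75985

€15.76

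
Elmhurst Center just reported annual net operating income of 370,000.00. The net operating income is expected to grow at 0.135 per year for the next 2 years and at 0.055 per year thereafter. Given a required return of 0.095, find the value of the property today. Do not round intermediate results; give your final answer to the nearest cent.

D_1 = 419950.00000
D_2 = 476643.25000
Terminal value at year 2: TV = D_2×(1+g_2)/(r−g_2) = 502858.62875/0.04 = 12571465.71875
P_0 = D_1/(1+r)^1 + D_2/(1+r)^2 + TV/(1+r)^2
    = 383515.98174 + 397525.69796 + 10484740.28377 = 11265781.96347

11265781.96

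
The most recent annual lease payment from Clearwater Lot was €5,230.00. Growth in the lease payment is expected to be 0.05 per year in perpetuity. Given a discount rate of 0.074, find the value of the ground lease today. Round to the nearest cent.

D₁ = D₀ × (1 + g) = €5,230.00 × 1.05 = €5,491.5000
Growing perpetuity: P = D₁ / (r − g) = €5,491.5000 / (0.074 − 0.05) = €228,812.50

€228812.50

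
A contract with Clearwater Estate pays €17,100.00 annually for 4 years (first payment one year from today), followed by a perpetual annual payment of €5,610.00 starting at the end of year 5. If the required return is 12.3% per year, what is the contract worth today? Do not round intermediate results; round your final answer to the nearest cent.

€80289.54

PV of 4-year annuity: €17,100.00 × [1 − (1+0.123)^−4] / 0.123 = 51612.20571
Perpetuity value at year 4: €5,610.00 / 0.123 = 45609.75610
PV of perpetuity: 45609.75610 / (1+0.123)^4 = 28677.33072
Total PV = 51612.20571 + 28677.33072 = 80289.53643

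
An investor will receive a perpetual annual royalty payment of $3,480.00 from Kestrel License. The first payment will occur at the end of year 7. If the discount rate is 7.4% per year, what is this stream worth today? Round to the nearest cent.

Value at end of year 6: C / r = $3,480.00 / 0.074 = $47,027.0270
Discount to today: PV = $47,027.0270 / (1 + 0.074)^6 = $47,027.0270 / 1.534708 = $30,642.33

$30642.33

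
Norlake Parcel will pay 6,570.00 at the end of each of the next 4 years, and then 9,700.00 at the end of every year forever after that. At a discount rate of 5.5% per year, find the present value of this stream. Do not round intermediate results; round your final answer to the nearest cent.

PV of 4-year annuity: 6,570.00 × [1 − (1+0.055)^−4] / 0.055 = 23028.83630
Perpetuity value at year 4: 9,700.00 / 0.055 = 176363.63636
PV of perpetuity: 176363.63636 / (1+0.055)^4 = 142363.68018
Total PV = 23028.83630 + 142363.68018 = 165392.51648

165392.52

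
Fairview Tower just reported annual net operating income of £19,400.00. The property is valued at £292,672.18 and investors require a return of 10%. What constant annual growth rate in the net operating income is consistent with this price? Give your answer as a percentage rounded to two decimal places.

P = D₀(1+g)/(r−g) ⇒ P(r−g) = D₀(1+g) ⇒ g(P+D₀) = P·r − D₀
g = (P·r − D₀)/(P + D₀) = (£292,672.18×0.1 − £19,400.00) / (£292,672.18 + £19,400.00) = 0.031618

3.16%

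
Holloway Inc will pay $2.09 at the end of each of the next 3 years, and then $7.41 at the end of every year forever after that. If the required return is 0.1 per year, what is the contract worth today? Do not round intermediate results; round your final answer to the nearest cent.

PV of 3-year annuity: $2.09 × [1 − (1+0.1)^−3] / 0.1 = 5.19752
Perpetuity value at year 3: $7.41 / 0.1 = 74.10000
PV of perpetuity: 74.10000 / (1+0.1)^3 = 55.67243
Total PV = 5.19752 + 55.67243 = 60.86995

$60.87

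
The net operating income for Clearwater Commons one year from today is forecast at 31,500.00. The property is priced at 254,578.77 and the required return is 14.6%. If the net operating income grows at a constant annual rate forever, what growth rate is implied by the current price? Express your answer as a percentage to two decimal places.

P = D₁/(r−g) ⇒ g = r − D₁/P = 0.146 − 31,500.00/254,578.77 = 0.022266

2.23%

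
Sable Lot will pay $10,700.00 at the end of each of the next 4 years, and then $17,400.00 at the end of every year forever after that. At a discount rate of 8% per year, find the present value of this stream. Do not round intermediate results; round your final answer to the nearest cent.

PV of 4-year annuity: $10,700.00 × [1 − (1+0.08)^−4] / 0.08 = 35439.75719
Perpetuity value at year 4: $17,400.00 / 0.08 = 217500.00000
PV of perpetuity: 217500.00000 / (1+0.08)^4 = 159868.99298
Total PV = 35439.75719 + 159868.99298 = 195308.75017

$195308.75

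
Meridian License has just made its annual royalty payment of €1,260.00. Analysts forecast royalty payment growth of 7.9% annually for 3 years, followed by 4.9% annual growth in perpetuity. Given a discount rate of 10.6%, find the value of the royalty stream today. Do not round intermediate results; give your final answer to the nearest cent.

D_1 = 1359.54000
D_2 = 1466.94366
D_3 = 1582.83221
Terminal value at year 3: TV = D_3×(1+g_2)/(r−g_2) = 1660.39099/0.057 = 29129.66645
P_0 = D_1/(1+r)^1 + D_2/(1+r)^2 + D_3/(1+r)^3 + TV/(1+r)^3
    = 1229.24051 + 1199.23192 + 1169.95592 + 21531.29398 = 25129.72233

€25129.72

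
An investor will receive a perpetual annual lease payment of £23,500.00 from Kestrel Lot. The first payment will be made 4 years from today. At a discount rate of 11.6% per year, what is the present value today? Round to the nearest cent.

£145752.93

Value at end of year 3: C / r = £23,500.00 / 0.116 = £202,586.2069
Discount to today: PV = £202,586.2069 / (1 + 0.116)^3 = £202,586.2069 / 1.389929 = £145,752.93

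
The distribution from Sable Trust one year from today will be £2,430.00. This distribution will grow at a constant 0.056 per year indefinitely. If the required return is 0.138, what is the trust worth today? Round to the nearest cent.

£29634.15

Growing perpetuity: P = D₁ / (r − g) = £2,430.0000 / (0.138 − 0.056) = £29,634.15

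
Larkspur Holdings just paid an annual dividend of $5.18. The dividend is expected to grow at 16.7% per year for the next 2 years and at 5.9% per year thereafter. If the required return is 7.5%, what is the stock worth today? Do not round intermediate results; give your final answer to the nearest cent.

D_1 = 6.04506
D_2 = 7.05459
Terminal value at year 2: TV = D_2×(1+g_2)/(r−g_2) = 7.47081/0.016 = 466.92535
P_0 = D_1/(1+r)^1 + D_2/(1+r)^2 + TV/(1+r)^2
    = 5.62331 + 6.10456 + 404.04573 = 415.77360

$415.77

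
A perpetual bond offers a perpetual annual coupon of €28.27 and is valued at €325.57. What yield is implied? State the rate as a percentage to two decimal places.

P = C/r ⇒ r = C/P = €28.27/€325.57 = 0.086832

8.68%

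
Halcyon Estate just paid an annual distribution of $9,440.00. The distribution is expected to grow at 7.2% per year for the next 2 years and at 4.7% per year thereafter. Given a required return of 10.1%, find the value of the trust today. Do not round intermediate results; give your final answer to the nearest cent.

$191656.74

D_1 = 10119.68000
D_2 = 10848.29696
Terminal value at year 2: TV = D_2×(1+g_2)/(r−g_2) = 11358.16692/0.054 = 210336.42439
P_0 = D_1/(1+r)^1 + D_2/(1+r)^2 + TV/(1+r)^2
    = 9191.35332 + 8949.25591 + 173516.12842 = 191656.73765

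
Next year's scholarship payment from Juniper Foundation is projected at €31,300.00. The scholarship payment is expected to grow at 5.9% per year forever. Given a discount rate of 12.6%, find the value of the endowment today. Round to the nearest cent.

Growing perpetuity: P = D₁ / (r − g) = €31,300.0000 / (0.126 − 0.059) = €467,164.18

€467164.18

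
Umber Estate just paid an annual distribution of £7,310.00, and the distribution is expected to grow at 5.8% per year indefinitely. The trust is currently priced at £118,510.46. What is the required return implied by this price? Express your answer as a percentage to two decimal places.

12.33%

D₁ = £7,310.00 × 1.058 = £7,733.9800
P = D₁/(r − g) ⇒ r = D₁/P + g = £7,733.9800/£118,510.46 + 0.058 = 0.065260 + 0.058 = 0.123260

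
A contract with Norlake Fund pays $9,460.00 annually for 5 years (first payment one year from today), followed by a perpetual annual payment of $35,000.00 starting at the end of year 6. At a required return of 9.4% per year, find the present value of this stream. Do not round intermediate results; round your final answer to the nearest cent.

$274021.26

PV of 5-year annuity: $9,460.00 × [1 − (1+0.094)^−5] / 0.094 = 36417.35569
Perpetuity value at year 5: $35,000.00 / 0.094 = 372340.42553
PV of perpetuity: 372340.42553 / (1+0.094)^5 = 237603.90872
Total PV = 36417.35569 + 237603.90872 = 274021.26441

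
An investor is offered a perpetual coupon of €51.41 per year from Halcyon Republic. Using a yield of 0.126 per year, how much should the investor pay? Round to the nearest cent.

Level perpetuity: PV = C / r = €51.41 / 0.126 = €408.02

€408.02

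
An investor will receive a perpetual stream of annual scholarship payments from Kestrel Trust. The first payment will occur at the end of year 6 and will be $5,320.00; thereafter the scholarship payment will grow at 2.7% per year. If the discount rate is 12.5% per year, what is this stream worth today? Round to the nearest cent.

$30124.71

Value at end of year 5: C₁ / (r − g) = $5,320.00 / (0.125 − 0.027) = $54,285.7143
Discount to today: PV = $54,285.7143 / (1 + 0.125)^5 = $54,285.7143 / 1.802032 = $30,124.71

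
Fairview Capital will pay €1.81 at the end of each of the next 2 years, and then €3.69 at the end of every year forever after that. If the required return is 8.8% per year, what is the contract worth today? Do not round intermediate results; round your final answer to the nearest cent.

PV of 2-year annuity: €1.81 × [1 − (1+0.088)^−2] / 0.088 = 3.19265
Perpetuity value at year 2: €3.69 / 0.088 = 41.93182
PV of perpetuity: 41.93182 / (1+0.088)^2 = 35.42305
Total PV = 3.19265 + 35.42305 = 38.61570

€38.62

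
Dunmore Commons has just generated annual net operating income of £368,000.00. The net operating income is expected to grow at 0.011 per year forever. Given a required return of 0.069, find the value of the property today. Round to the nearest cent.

£6414620.69

D₁ = D₀ × (1 + g) = £368,000.00 × 1.011 = £372,048.0000
Growing perpetuity: P = D₁ / (r − g) = £372,048.0000 / (0.069 − 0.011) = £6,414,620.69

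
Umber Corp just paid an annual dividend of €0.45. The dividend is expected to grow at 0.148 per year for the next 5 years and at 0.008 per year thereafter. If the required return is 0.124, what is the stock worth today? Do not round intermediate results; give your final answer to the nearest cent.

D_1 = 0.51660
D_2 = 0.59306
D_3 = 0.68083
D_4 = 0.78159
D_5 = 0.89727
Terminal value at year 5: TV = D_5×(1+g_2)/(r−g_2) = 0.90445/0.116 = 7.79695
P_0 = D_1/(1+r)^1 + D_2/(1+r)^2 + D_3/(1+r)^3 + D_4/(1+r)^4 + D_5/(1+r)^5 + TV/(1+r)^5
    = 0.45961 + 0.46942 + 0.47945 + 0.48968 + 0.50014 + 4.34603 = 6.74433

€6.74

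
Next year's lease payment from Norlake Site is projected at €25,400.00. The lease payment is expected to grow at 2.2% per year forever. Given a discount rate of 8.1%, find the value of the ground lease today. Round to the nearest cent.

€430508.47

Growing perpetuity: P = D₁ / (r − g) = €25,400.0000 / (0.081 − 0.022) = €430,508.47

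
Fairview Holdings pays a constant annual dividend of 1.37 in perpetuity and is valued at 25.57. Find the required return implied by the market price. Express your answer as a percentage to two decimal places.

P = C/r ⇒ r = C/P = 1.37/25.57 = 0.053578

5.36%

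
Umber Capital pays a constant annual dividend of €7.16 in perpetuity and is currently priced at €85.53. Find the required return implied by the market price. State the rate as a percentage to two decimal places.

8.37%

P = C/r ⇒ r = C/P = €7.16/€85.53 = 0.083713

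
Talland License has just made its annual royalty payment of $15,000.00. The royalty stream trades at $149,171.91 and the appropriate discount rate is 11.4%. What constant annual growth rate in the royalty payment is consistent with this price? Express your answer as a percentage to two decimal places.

1.22%

P = D₀(1+g)/(r−g) ⇒ P(r−g) = D₀(1+g) ⇒ g(P+D₀) = P·r − D₀
g = (P·r − D₀)/(P + D₀) = ($149,171.91×0.114 − $15,000.00) / ($149,171.91 + $15,000.00) = 0.012216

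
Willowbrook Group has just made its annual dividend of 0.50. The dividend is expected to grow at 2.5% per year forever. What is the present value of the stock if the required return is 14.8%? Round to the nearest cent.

D₁ = D₀ × (1 + g) = 0.50 × 1.025 = 0.5125
Growing perpetuity: P = D₁ / (r − g) = 0.5125 / (0.148 − 0.025) = 4.17

4.17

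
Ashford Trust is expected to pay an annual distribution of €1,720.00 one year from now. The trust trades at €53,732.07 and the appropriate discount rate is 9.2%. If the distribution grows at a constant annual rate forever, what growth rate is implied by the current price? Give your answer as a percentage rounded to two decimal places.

P = D₁/(r−g) ⇒ g = r − D₁/P = 0.092 − €1,720.00/€53,732.07 = 0.059989

6.00%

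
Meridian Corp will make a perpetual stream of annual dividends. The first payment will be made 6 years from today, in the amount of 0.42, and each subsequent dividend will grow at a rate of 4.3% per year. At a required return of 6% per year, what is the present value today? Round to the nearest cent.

18.46

Value at end of year 5: C₁ / (r − g) = 0.42 / (0.06 − 0.043) = 24.7059
Discount to today: PV = 24.7059 / (1 + 0.06)^5 = 24.7059 / 1.338226 = 18.46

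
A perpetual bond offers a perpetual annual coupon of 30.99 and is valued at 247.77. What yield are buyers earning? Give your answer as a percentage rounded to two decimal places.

P = C/r ⇒ r = C/P = 30.99/247.77 = 0.125076

12.51%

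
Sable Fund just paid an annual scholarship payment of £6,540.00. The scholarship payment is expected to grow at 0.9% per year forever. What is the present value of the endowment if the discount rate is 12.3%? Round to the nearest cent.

£57884.74

D₁ = D₀ × (1 + g) = £6,540.00 × 1.009 = £6,598.8600
Growing perpetuity: P = D₁ / (r − g) = £6,598.8600 / (0.123 − 0.009) = £57,884.74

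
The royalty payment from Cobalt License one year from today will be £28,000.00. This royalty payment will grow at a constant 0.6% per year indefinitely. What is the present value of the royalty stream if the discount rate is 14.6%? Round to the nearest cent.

£200000.00

Growing perpetuity: P = D₁ / (r − g) = £28,000.0000 / (0.146 − 0.006) = £200,000.00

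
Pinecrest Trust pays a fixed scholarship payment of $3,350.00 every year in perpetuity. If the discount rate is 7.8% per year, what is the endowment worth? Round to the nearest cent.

Level perpetuity: PV = C / r = $3,350.00 / 0.078 = $42,948.72

$42948.72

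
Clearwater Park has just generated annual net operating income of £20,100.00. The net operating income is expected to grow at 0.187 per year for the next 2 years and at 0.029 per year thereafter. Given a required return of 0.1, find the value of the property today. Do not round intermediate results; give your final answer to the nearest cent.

£384305.31

D_1 = 23858.70000
D_2 = 28320.27690
Terminal value at year 2: TV = D_2×(1+g_2)/(r−g_2) = 29141.56493/0.071 = 410444.57648
P_0 = D_1/(1+r)^1 + D_2/(1+r)^2 + TV/(1+r)^2
    = 21689.72727 + 23405.18752 + 339210.39379 = 384305.30858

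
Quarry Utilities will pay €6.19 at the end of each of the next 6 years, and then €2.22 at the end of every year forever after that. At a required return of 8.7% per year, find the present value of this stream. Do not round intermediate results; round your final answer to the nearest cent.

PV of 6-year annuity: €6.19 × [1 − (1+0.087)^−6] / 0.087 = 28.01797
Perpetuity value at year 6: €2.22 / 0.087 = 25.51724
PV of perpetuity: 25.51724 / (1+0.087)^6 = 15.46879
Total PV = 28.01797 + 15.46879 = 43.48676

€43.49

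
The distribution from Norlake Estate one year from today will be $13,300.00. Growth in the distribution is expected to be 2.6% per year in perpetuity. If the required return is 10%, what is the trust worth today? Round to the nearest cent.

Growing perpetuity: P = D₁ / (r − g) = $13,300.0000 / (0.1 − 0.026) = $179,729.73

$179729.73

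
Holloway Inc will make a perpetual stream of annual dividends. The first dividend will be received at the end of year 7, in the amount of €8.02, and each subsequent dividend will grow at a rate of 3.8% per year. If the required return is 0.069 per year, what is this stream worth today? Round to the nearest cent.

Value at end of year 6: C₁ / (r − g) = €8.02 / (0.069 − 0.038) = €258.7097
Discount to today: PV = €258.7097 / (1 + 0.069)^6 = €258.7097 / 1.492335 = €173.36

€173.36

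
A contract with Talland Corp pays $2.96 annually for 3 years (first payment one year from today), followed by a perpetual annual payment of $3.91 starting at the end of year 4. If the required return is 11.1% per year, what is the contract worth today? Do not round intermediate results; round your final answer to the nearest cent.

$32.91

PV of 3-year annuity: $2.96 × [1 − (1+0.111)^−3] / 0.111 = 7.22083
Perpetuity value at year 3: $3.91 / 0.111 = 35.22523
PV of perpetuity: 35.22523 / (1+0.111)^3 = 25.68689
Total PV = 7.22083 + 25.68689 = 32.90773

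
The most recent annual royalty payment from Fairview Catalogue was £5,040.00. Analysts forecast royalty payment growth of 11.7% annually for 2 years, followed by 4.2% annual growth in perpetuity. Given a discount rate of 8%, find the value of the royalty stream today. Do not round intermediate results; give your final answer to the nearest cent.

£158437.63

D_1 = 5629.68000
D_2 = 6288.35256
Terminal value at year 2: TV = D_2×(1+g_2)/(r−g_2) = 6552.46337/0.038 = 172433.24651
P_0 = D_1/(1+r)^1 + D_2/(1+r)^2 + TV/(1+r)^2
    = 5212.66667 + 5391.24877 + 147833.71615 = 158437.63158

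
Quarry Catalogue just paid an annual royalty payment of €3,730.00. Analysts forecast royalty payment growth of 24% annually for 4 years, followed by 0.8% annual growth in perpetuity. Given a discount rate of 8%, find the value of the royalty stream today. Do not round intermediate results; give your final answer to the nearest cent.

€112073.25

D_1 = 4625.20000
D_2 = 5735.24800
D_3 = 7111.70752
D_4 = 8818.51732
Terminal value at year 4: TV = D_4×(1+g_2)/(r−g_2) = 8889.06546/0.072 = 123459.24255
P_0 = D_1/(1+r)^1 + D_2/(1+r)^2 + D_3/(1+r)^3 + D_4/(1+r)^4 + TV/(1+r)^4
    = 4282.59259 + 4917.05075 + 5645.50272 + 6481.87349 + 90746.22888 = 112073.24843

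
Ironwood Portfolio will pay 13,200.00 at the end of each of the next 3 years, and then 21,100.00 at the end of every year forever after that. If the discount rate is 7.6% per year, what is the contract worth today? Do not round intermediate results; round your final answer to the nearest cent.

257124.67

PV of 3-year annuity: 13,200.00 × [1 − (1+0.076)^−3] / 0.076 = 34264.70923
Perpetuity value at year 3: 21,100.00 / 0.076 = 277631.57895
PV of perpetuity: 277631.57895 / (1+0.076)^3 = 222859.96041
Total PV = 34264.70923 + 222859.96041 = 257124.66964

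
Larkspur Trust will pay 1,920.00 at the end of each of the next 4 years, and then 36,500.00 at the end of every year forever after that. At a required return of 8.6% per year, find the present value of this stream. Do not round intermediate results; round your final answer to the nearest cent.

PV of 4-year annuity: 1,920.00 × [1 − (1+0.086)^−4] / 0.086 = 6275.26949
Perpetuity value at year 4: 36,500.00 / 0.086 = 424418.60465
PV of perpetuity: 424418.60465 / (1+0.086)^4 = 305123.11694
Total PV = 6275.26949 + 305123.11694 = 311398.38643

311398.39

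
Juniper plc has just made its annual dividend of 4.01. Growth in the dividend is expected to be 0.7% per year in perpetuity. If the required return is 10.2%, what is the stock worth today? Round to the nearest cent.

42.51

D₁ = D₀ × (1 + g) = 4.01 × 1.007 = 4.0381
Growing perpetuity: P = D₁ / (r − g) = 4.0381 / (0.102 − 0.007) = 42.51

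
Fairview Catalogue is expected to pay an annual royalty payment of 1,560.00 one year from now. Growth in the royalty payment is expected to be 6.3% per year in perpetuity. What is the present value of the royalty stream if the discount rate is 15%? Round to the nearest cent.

Growing perpetuity: P = D₁ / (r − g) = 1,560.0000 / (0.15 − 0.063) = 17,931.03

17931.03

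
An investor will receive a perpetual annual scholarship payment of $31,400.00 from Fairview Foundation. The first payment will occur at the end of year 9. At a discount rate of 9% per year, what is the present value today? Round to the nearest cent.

Value at end of year 8: C / r = $31,400.00 / 0.09 = $348,888.8889
Discount to today: PV = $348,888.8889 / (1 + 0.09)^8 = $348,888.8889 / 1.992563 = $175,095.57

$175095.57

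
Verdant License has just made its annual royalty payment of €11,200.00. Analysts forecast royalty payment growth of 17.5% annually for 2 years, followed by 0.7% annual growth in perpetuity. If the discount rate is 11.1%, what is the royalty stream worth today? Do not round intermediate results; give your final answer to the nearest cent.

D_1 = 13160.00000
D_2 = 15463.00000
Terminal value at year 2: TV = D_2×(1+g_2)/(r−g_2) = 15571.24100/0.104 = 149723.47115
P_0 = D_1/(1+r)^1 + D_2/(1+r)^2 + TV/(1+r)^2
    = 11845.18452 + 12527.53538 + 121300.27048 = 145672.99038

€145672.99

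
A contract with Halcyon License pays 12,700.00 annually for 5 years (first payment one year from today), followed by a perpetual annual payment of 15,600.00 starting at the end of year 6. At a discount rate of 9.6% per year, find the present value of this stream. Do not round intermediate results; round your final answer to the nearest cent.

151393.45

PV of 5-year annuity: 12,700.00 × [1 − (1+0.096)^−5] / 0.096 = 48639.01401
Perpetuity value at year 5: 15,600.00 / 0.096 = 162500.00000
PV of perpetuity: 162500.00000 / (1+0.096)^5 = 102754.43949
Total PV = 48639.01401 + 102754.43949 = 151393.45349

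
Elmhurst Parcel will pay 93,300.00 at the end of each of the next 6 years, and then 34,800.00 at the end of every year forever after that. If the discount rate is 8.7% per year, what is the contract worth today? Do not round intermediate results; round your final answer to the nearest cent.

PV of 6-year annuity: 93,300.00 × [1 − (1+0.087)^−6] / 0.087 = 422306.36753
Perpetuity value at year 6: 34,800.00 / 0.087 = 400000.00000
PV of perpetuity: 400000.00000 / (1+0.087)^6 = 242483.79861
Total PV = 422306.36753 + 242483.79861 = 664790.16614

664790.17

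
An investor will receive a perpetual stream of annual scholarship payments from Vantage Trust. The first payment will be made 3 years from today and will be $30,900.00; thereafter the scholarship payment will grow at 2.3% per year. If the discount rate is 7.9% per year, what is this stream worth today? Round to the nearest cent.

$473944.58

Value at end of year 2: C₁ / (r − g) = $30,900.00 / (0.079 − 0.023) = $551,785.7143
Discount to today: PV = $551,785.7143 / (1 + 0.079)^2 = $551,785.7143 / 1.164241 = $473,944.58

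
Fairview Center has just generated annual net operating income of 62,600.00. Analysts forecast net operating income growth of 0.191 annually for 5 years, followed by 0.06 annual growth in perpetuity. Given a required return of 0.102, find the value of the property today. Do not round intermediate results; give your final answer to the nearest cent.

D_1 = 74556.60000
D_2 = 88796.91060
D_3 = 105757.12052
D_4 = 125956.73054
D_5 = 150014.46608
Terminal value at year 5: TV = D_5×(1+g_2)/(r−g_2) = 159015.33404/0.042 = 3786079.38199
P_0 = D_1/(1+r)^1 + D_2/(1+r)^2 + D_3/(1+r)^3 + D_4/(1+r)^4 + D_5/(1+r)^5 + TV/(1+r)^5
    = 67655.71688 + 73119.74483 + 79025.05997 + 85407.30166 + 92304.98755 + 2329602.06668 = 2727114.87757

2727114.88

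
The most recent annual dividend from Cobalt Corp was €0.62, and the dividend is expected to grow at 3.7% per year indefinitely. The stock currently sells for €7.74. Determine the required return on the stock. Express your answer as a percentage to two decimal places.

D₁ = €0.62 × 1.037 = €0.6429
P = D₁/(r − g) ⇒ r = D₁/P + g = €0.6429/€7.74 + 0.037 = 0.083067 + 0.037 = 0.120067

12.01%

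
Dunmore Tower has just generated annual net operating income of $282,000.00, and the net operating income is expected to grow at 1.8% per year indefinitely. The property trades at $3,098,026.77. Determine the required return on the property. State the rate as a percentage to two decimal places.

D₁ = $282,000.00 × 1.018 = $287,076.0000
P = D₁/(r − g) ⇒ r = D₁/P + g = $287,076.0000/$3,098,026.77 + 0.018 = 0.092664 + 0.018 = 0.110664

11.07%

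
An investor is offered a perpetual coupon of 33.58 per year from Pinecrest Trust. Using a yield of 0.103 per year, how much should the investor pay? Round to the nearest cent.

326.02

Level perpetuity: PV = C / r = 33.58 / 0.103 = 326.02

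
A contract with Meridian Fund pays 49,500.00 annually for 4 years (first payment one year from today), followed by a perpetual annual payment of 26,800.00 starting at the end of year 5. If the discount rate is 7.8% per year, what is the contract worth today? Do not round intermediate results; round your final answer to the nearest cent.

PV of 4-year annuity: 49,500.00 × [1 − (1+0.078)^−4] / 0.078 = 164682.80729
Perpetuity value at year 4: 26,800.00 / 0.078 = 343589.74359
PV of perpetuity: 343589.74359 / (1+0.078)^4 = 254428.14288
Total PV = 164682.80729 + 254428.14288 = 419110.95016

419110.95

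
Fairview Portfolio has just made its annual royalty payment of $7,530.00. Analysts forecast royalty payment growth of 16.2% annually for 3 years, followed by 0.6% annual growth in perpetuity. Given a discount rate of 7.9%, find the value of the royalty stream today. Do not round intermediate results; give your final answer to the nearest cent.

$155852.75

D_1 = 8749.86000
D_2 = 10167.33732
D_3 = 11814.44597
Terminal value at year 3: TV = D_3×(1+g_2)/(r−g_2) = 11885.33264/0.073 = 162812.77591
P_0 = D_1/(1+r)^1 + D_2/(1+r)^2 + D_3/(1+r)^3 + TV/(1+r)^3
    = 8109.23077 + 8733.01775 + 9404.78835 + 129605.71339 = 155852.75026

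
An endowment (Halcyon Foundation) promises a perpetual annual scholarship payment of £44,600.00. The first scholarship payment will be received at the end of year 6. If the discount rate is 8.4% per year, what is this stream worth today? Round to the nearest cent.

£354739.18

Value at end of year 5: C / r = £44,600.00 / 0.084 = £530,952.3810
Discount to today: PV = £530,952.3810 / (1 + 0.084)^5 = £530,952.3810 / 1.496740 = £354,739.18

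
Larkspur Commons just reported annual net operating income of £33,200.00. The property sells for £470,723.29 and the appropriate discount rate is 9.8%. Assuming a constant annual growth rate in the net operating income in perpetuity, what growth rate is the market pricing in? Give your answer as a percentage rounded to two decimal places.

2.57%

P = D₀(1+g)/(r−g) ⇒ P(r−g) = D₀(1+g) ⇒ g(P+D₀) = P·r − D₀
g = (P·r − D₀)/(P + D₀) = (£470,723.29×0.098 − £33,200.00) / (£470,723.29 + £33,200.00) = 0.025660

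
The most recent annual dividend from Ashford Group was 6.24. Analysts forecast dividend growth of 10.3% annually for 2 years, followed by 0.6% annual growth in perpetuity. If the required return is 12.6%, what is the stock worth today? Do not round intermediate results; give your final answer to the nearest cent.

D_1 = 6.88272
D_2 = 7.59164
Terminal value at year 2: TV = D_2×(1+g_2)/(r−g_2) = 7.63719/0.12 = 63.64325
P_0 = D_1/(1+r)^1 + D_2/(1+r)^2 + TV/(1+r)^2
    = 6.11254 + 5.98768 + 50.19675 = 62.29697

62.30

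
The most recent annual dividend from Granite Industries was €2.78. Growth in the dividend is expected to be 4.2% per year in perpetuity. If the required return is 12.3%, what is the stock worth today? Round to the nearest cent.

D₁ = D₀ × (1 + g) = €2.78 × 1.042 = €2.8968
Growing perpetuity: P = D₁ / (r − g) = €2.8968 / (0.123 − 0.042) = €35.76

€35.76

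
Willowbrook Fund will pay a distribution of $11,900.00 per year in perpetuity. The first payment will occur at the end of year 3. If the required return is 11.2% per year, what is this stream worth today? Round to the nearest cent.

Value at end of year 2: C / r = $11,900.00 / 0.112 = $106,250.0000
Discount to today: PV = $106,250.0000 / (1 + 0.112)^2 = $106,250.0000 / 1.236544 = $85,924.97

$85924.97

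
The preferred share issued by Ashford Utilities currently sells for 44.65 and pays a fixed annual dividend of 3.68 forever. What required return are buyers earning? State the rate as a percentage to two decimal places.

8.24%

P = C/r ⇒ r = C/P = 3.68/44.65 = 0.082419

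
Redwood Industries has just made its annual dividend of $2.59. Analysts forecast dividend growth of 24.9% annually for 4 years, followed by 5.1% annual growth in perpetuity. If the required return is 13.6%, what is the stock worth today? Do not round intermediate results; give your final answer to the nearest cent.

$60.00

D_1 = 3.23491
D_2 = 4.04040
D_3 = 5.04646
D_4 = 6.30303
Terminal value at year 4: TV = D_4×(1+g_2)/(r−g_2) = 6.62449/0.085 = 77.93514
P_0 = D_1/(1+r)^1 + D_2/(1+r)^2 + D_3/(1+r)^3 + D_4/(1+r)^4 + TV/(1+r)^4
    = 2.84763 + 3.13089 + 3.44233 + 3.78474 + 46.79721 = 60.00280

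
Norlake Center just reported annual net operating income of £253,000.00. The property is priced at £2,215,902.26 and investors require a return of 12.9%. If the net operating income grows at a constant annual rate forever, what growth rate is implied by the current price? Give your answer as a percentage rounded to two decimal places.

1.33%

P = D₀(1+g)/(r−g) ⇒ P(r−g) = D₀(1+g) ⇒ g(P+D₀) = P·r − D₀
g = (P·r − D₀)/(P + D₀) = (£2,215,902.26×0.129 − £253,000.00) / (£2,215,902.26 + £253,000.00) = 0.013306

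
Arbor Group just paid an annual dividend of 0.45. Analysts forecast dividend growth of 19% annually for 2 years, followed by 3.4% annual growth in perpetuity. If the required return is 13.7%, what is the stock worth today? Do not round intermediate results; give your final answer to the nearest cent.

D_1 = 0.53550
D_2 = 0.63724
Terminal value at year 2: TV = D_2×(1+g_2)/(r−g_2) = 0.65891/0.103 = 6.39720
P_0 = D_1/(1+r)^1 + D_2/(1+r)^2 + TV/(1+r)^2
    = 0.47098 + 0.49293 + 4.94845 = 5.91235

5.91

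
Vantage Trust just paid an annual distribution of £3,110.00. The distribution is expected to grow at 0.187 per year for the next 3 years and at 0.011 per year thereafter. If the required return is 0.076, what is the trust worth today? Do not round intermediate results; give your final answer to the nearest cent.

D_1 = 3691.57000
D_2 = 4381.89359
D_3 = 5201.30769
Terminal value at year 3: TV = D_3×(1+g_2)/(r−g_2) = 5258.52208/0.065 = 80900.33963
P_0 = D_1/(1+r)^1 + D_2/(1+r)^2 + D_3/(1+r)^3 + TV/(1+r)^3
    = 3430.82714 + 3784.75075 + 4175.18508 + 64940.18640 = 76330.94937

£76330.95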